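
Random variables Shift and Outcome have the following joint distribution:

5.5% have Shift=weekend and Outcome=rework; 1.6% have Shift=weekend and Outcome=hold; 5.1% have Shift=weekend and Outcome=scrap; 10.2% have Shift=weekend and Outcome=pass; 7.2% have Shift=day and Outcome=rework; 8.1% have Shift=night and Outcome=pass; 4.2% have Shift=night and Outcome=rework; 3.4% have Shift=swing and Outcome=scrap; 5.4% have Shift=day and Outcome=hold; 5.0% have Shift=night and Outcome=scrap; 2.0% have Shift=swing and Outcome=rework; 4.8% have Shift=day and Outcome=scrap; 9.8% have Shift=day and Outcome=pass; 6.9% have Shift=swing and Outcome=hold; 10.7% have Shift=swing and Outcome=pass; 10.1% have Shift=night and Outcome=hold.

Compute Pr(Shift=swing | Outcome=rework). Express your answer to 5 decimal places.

P(Outcome=rework) = 0.072 + 0.020 + 0.042 + 0.055 = 0.189.
P(Shift=swing | Outcome=rework) = 0.020/0.189 = 0.10582.

0.10582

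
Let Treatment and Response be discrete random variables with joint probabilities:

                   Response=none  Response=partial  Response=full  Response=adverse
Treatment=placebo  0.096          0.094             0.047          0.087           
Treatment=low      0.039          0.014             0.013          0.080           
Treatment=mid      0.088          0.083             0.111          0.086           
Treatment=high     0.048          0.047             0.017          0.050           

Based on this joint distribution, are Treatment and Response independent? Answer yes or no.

no

P(Treatment=mid) = 0.368 and P(Response=full) = 0.188, so their product is 0.06918, but P(Treatment=mid, Response=full) = 0.111. Since these differ, Treatment and Response are not independent.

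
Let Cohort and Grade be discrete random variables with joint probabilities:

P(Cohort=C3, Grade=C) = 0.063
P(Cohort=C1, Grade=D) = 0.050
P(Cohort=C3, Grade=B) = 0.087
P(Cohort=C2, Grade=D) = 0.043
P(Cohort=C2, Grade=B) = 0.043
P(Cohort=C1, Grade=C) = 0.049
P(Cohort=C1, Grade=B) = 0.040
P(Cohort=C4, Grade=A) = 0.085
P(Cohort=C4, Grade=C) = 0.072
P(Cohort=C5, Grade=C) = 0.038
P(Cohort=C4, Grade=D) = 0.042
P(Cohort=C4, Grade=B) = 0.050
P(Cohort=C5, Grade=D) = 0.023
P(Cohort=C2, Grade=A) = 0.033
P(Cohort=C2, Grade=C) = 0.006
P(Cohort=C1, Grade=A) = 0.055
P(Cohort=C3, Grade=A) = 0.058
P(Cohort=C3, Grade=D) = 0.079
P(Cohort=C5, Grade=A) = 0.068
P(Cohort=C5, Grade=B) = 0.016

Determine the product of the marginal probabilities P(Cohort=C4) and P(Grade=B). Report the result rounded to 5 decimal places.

P(Cohort=C4) = 0.085 + 0.050 + 0.072 + 0.042 = 0.249.
P(Grade=B) = 0.040 + 0.043 + 0.087 + 0.050 + 0.016 = 0.236.
Product: 0.249 × 0.236 = 0.05876.

0.05876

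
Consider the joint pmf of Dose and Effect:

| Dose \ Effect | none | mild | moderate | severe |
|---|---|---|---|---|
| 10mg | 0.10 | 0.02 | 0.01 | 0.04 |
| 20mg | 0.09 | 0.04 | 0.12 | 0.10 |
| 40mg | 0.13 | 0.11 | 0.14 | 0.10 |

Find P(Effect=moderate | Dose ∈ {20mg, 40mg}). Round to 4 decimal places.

0.3133

P(Dose=20mg) = 0.09 + 0.04 + 0.12 + 0.10 = 0.35.
P(Dose=40mg) = 0.13 + 0.11 + 0.14 + 0.10 = 0.48.
P(Dose ∈ {20mg, 40mg}) = 0.35 + 0.48 = 0.83; P(Effect=moderate, Dose ∈ {20mg, 40mg}) = 0.12 + 0.14 = 0.26.
P(Effect=moderate | Dose ∈ {20mg, 40mg}) = 0.26/0.83 = 0.3133.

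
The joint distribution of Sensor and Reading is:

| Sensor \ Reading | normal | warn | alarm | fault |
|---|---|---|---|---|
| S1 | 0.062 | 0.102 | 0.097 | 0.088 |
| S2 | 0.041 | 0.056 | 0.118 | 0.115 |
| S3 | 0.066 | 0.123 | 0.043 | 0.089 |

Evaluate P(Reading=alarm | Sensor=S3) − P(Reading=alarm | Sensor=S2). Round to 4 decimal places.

P(Sensor=S3) = 0.066 + 0.123 + 0.043 + 0.089 = 0.321; P(Reading=alarm | Sensor=S3) = 0.043/0.321 = 0.13396.
P(Sensor=S2) = 0.041 + 0.056 + 0.118 + 0.115 = 0.330; P(Reading=alarm | Sensor=S2) = 0.118/0.330 = 0.35758.
Difference = -0.2236.

-0.2236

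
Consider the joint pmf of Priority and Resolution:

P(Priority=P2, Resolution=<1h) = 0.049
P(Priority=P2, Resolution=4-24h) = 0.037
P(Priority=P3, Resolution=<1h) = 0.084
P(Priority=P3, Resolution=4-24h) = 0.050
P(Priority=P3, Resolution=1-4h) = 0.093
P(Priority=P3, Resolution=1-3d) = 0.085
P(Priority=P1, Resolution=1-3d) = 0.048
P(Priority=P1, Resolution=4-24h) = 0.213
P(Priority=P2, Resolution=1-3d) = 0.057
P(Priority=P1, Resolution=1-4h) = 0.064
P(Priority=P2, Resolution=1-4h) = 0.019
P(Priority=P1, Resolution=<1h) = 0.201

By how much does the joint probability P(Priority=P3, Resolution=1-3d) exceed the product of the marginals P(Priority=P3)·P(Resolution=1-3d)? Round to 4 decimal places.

0.0257

P(Priority=P3) = 0.084 + 0.093 + 0.050 + 0.085 = 0.312.
P(Resolution=1-3d) = 0.048 + 0.057 + 0.085 = 0.190.
P(Priority=P3, Resolution=1-3d) − P(Priority=P3)P(Resolution=1-3d) = 0.085 − 0.312×0.190 = 0.0257.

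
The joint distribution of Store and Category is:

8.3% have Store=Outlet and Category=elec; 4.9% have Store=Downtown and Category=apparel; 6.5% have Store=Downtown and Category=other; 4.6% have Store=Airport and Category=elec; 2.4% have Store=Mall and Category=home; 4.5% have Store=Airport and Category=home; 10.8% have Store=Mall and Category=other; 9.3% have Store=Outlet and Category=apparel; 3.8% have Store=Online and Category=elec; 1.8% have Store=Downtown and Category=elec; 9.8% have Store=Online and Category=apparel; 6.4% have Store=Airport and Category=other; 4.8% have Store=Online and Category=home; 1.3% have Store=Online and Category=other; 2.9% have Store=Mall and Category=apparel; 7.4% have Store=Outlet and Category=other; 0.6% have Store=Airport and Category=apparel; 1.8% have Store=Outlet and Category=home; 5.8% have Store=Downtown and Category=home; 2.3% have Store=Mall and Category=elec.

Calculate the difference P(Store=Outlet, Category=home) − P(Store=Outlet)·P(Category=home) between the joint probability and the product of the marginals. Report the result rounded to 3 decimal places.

-0.034

P(Store=Outlet) = 0.093 + 0.083 + 0.018 + 0.074 = 0.268.
P(Category=home) = 0.058 + 0.024 + 0.045 + 0.018 + 0.048 = 0.193.
P(Store=Outlet, Category=home) − P(Store=Outlet)P(Category=home) = 0.018 − 0.268×0.193 = -0.034.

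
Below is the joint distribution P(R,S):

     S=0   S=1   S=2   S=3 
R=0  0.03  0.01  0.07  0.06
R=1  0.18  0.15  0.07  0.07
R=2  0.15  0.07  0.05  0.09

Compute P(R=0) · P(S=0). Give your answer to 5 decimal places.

P(R=0) = 0.03 + 0.01 + 0.07 + 0.06 = 0.17.
P(S=0) = 0.03 + 0.18 + 0.15 = 0.36.
Product: 0.17 × 0.36 = 0.06120.

0.06120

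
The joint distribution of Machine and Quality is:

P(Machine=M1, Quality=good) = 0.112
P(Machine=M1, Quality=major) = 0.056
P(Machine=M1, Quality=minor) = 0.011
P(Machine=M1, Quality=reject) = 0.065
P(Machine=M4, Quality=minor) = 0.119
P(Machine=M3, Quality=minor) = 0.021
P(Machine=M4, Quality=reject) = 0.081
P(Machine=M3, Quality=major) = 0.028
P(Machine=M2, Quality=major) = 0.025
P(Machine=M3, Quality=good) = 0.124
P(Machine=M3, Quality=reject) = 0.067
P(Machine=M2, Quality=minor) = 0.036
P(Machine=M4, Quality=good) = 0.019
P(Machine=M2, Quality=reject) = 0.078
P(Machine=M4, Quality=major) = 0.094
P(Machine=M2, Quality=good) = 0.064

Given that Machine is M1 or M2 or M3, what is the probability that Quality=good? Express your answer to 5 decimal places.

P(Machine=M1) = 0.112 + 0.011 + 0.056 + 0.065 = 0.244.
P(Machine=M2) = 0.064 + 0.036 + 0.025 + 0.078 = 0.203.
P(Machine=M3) = 0.124 + 0.021 + 0.028 + 0.067 = 0.240.
P(Machine ∈ {M1, M2, M3}) = 0.244 + 0.203 + 0.240 = 0.687; P(Quality=good, Machine ∈ {M1, M2, M3}) = 0.112 + 0.064 + 0.124 = 0.300.
P(Quality=good | Machine ∈ {M1, M2, M3}) = 0.300/0.687 = 0.43668.

0.43668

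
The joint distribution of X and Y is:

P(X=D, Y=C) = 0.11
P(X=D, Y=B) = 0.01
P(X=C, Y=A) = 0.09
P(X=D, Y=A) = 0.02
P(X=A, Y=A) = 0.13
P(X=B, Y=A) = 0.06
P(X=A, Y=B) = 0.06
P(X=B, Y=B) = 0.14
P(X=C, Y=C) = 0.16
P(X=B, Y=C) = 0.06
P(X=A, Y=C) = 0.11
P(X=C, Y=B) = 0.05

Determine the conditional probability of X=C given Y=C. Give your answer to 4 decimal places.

P(Y=C) = 0.11 + 0.06 + 0.16 + 0.11 = 0.44.
P(X=C | Y=C) = 0.16/0.44 = 0.3636.

0.3636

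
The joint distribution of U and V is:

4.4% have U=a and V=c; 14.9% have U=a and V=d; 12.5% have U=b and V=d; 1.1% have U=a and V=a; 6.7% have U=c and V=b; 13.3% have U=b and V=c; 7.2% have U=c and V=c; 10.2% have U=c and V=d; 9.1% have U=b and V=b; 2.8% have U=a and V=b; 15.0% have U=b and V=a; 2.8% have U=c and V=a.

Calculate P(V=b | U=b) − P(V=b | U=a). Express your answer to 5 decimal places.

P(U=b) = 0.150 + 0.091 + 0.133 + 0.125 = 0.499; P(V=b | U=b) = 0.091/0.499 = 0.182365.
P(U=a) = 0.011 + 0.028 + 0.044 + 0.149 = 0.232; P(V=b | U=a) = 0.028/0.232 = 0.120690.
Difference = 0.06168.

0.06168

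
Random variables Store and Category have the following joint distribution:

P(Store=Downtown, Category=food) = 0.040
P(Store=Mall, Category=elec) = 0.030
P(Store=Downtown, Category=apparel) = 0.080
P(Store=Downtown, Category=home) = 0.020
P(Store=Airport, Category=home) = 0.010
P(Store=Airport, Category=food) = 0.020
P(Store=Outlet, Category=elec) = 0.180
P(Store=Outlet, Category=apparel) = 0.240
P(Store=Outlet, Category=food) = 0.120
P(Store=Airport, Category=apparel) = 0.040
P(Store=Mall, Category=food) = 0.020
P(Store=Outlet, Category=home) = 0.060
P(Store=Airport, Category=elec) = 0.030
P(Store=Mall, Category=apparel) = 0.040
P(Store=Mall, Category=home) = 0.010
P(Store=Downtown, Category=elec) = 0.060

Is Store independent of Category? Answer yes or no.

Every cell satisfies P(Store,Category) = P(Store)·P(Category). For instance P(Store=Downtown) = 0.200, P(Category=food) = 0.200, and 0.200×0.200 = 0.040 matches the joint entry. So Store and Category are independent.

yes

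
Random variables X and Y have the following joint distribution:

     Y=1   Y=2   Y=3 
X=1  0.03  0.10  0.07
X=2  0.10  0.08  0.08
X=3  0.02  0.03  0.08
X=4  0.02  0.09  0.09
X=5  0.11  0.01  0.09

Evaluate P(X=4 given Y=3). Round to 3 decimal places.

0.220

P(Y=3) = 0.07 + 0.08 + 0.08 + 0.09 + 0.09 = 0.41.
P(X=4 | Y=3) = 0.09/0.41 = 0.220.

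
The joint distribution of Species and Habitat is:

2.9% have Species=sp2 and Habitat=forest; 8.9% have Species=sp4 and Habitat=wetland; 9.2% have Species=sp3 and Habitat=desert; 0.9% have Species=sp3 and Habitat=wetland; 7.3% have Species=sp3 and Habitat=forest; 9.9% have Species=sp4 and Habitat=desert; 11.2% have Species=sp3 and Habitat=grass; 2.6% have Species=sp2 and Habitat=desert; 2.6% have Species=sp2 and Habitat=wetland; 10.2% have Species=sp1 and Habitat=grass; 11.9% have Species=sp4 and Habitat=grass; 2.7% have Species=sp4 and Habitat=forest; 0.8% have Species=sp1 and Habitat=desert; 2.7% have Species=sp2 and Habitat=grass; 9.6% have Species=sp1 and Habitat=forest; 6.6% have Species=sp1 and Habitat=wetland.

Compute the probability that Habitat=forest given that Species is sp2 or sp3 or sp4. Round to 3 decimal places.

P(Species=sp2) = 0.029 + 0.027 + 0.026 + 0.026 = 0.108.
P(Species=sp3) = 0.073 + 0.112 + 0.009 + 0.092 = 0.286.
P(Species=sp4) = 0.027 + 0.119 + 0.089 + 0.099 = 0.334.
P(Species ∈ {sp2, sp3, sp4}) = 0.108 + 0.286 + 0.334 = 0.728; P(Habitat=forest, Species ∈ {sp2, sp3, sp4}) = 0.029 + 0.073 + 0.027 = 0.129.
P(Habitat=forest | Species ∈ {sp2, sp3, sp4}) = 0.129/0.728 = 0.177.

0.177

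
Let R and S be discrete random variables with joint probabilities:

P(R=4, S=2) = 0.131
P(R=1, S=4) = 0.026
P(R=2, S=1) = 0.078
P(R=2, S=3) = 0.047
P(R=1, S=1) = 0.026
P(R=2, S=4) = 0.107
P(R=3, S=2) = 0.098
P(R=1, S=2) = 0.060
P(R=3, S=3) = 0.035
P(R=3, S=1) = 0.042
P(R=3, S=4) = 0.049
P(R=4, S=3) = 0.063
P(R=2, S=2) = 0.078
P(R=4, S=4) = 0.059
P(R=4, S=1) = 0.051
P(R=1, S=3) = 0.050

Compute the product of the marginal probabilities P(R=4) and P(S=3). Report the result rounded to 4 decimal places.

P(R=4) = 0.051 + 0.131 + 0.063 + 0.059 = 0.304.
P(S=3) = 0.050 + 0.047 + 0.035 + 0.063 = 0.195.
Product: 0.304 × 0.195 = 0.0593.

0.0593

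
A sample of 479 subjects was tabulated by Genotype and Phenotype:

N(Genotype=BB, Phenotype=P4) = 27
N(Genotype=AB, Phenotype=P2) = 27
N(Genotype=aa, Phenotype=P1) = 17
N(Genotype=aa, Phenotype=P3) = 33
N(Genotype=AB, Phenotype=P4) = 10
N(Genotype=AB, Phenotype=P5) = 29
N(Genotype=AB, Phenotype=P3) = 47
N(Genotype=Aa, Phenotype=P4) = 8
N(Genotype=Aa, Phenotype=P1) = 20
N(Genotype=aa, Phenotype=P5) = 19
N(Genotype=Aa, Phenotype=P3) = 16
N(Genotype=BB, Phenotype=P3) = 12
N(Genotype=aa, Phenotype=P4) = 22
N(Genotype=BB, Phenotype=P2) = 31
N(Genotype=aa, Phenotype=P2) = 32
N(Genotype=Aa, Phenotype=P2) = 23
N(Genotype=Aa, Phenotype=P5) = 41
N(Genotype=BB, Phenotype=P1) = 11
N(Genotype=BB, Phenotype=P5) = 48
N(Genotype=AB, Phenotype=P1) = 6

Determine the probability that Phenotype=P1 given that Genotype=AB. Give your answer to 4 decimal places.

Total with Genotype=AB: 6 + 27 + 47 + 10 + 29 = 119.
P(Phenotype=P1 | Genotype=AB) = 6/119 = 0.0504.

0.0504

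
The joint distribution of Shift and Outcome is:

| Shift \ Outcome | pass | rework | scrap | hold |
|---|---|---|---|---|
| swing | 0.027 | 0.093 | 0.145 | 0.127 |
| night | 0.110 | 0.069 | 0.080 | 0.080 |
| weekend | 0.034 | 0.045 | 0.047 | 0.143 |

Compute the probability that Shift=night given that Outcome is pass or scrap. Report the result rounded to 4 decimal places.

0.4289

P(Outcome=pass) = 0.027 + 0.110 + 0.034 = 0.171.
P(Outcome=scrap) = 0.145 + 0.080 + 0.047 = 0.272.
P(Outcome ∈ {pass, scrap}) = 0.171 + 0.272 = 0.443; P(Shift=night, Outcome ∈ {pass, scrap}) = 0.110 + 0.080 = 0.190.
P(Shift=night | Outcome ∈ {pass, scrap}) = 0.190/0.443 = 0.4289.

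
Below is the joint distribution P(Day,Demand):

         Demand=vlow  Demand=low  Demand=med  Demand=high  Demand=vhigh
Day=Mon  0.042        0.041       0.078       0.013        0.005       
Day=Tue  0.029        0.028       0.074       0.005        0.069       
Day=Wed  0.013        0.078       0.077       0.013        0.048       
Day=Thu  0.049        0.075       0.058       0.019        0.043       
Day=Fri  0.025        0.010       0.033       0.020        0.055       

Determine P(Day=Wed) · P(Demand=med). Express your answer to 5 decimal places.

P(Day=Wed) = 0.013 + 0.078 + 0.077 + 0.013 + 0.048 = 0.229.
P(Demand=med) = 0.078 + 0.074 + 0.077 + 0.058 + 0.033 = 0.320.
Product: 0.229 × 0.320 = 0.07328.

0.07328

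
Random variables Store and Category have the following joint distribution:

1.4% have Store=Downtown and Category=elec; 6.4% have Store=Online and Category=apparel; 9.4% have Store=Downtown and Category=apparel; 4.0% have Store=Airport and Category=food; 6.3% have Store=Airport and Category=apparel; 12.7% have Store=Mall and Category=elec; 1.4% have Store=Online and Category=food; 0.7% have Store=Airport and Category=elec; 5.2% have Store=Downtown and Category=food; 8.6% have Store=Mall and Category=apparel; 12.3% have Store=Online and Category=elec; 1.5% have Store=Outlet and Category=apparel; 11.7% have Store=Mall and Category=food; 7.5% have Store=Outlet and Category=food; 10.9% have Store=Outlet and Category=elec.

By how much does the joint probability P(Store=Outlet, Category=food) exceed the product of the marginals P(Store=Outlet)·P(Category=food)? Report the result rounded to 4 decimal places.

P(Store=Outlet) = 0.075 + 0.015 + 0.109 = 0.199.
P(Category=food) = 0.052 + 0.117 + 0.040 + 0.075 + 0.014 = 0.298.
P(Store=Outlet, Category=food) − P(Store=Outlet)P(Category=food) = 0.075 − 0.199×0.298 = 0.0157.

0.0157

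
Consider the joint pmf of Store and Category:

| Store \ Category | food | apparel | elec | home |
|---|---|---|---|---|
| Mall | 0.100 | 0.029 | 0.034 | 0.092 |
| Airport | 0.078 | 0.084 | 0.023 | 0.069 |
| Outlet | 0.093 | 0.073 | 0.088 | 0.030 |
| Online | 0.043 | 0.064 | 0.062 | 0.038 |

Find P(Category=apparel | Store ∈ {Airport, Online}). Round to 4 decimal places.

0.3210

P(Store=Airport) = 0.078 + 0.084 + 0.023 + 0.069 = 0.254.
P(Store=Online) = 0.043 + 0.064 + 0.062 + 0.038 = 0.207.
P(Store ∈ {Airport, Online}) = 0.254 + 0.207 = 0.461; P(Category=apparel, Store ∈ {Airport, Online}) = 0.084 + 0.064 = 0.148.
P(Category=apparel | Store ∈ {Airport, Online}) = 0.148/0.461 = 0.3210.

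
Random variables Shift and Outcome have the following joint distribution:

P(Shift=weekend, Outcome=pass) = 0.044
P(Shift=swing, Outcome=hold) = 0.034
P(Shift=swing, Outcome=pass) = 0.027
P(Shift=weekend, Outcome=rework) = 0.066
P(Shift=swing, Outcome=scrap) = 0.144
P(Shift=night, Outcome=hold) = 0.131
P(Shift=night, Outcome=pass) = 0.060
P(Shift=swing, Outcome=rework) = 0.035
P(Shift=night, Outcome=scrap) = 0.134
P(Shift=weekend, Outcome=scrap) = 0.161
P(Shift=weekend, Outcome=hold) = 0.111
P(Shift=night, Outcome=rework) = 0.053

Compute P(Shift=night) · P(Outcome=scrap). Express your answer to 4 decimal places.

P(Shift=night) = 0.060 + 0.053 + 0.134 + 0.131 = 0.378.
P(Outcome=scrap) = 0.144 + 0.134 + 0.161 = 0.439.
Product: 0.378 × 0.439 = 0.1659.

0.1659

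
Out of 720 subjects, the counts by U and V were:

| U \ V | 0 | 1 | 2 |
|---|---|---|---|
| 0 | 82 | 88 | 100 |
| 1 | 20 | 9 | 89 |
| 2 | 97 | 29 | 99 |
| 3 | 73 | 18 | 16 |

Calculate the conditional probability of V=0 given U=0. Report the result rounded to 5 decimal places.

Total with U=0: 82 + 88 + 100 = 270.
P(V=0 | U=0) = 82/270 = 0.30370.

0.30370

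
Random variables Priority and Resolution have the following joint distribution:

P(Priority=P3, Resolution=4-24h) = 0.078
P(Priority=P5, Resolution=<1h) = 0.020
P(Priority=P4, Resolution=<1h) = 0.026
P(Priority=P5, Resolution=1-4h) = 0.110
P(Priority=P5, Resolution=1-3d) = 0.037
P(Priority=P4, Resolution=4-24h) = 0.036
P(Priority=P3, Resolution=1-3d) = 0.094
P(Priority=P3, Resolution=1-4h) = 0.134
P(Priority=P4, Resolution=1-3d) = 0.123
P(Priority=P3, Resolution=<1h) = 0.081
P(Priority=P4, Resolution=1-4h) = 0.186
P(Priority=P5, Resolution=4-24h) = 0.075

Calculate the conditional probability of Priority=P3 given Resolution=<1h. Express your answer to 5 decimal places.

P(Resolution=<1h) = 0.081 + 0.026 + 0.020 = 0.127.
P(Priority=P3 | Resolution=<1h) = 0.081/0.127 = 0.63780.

0.63780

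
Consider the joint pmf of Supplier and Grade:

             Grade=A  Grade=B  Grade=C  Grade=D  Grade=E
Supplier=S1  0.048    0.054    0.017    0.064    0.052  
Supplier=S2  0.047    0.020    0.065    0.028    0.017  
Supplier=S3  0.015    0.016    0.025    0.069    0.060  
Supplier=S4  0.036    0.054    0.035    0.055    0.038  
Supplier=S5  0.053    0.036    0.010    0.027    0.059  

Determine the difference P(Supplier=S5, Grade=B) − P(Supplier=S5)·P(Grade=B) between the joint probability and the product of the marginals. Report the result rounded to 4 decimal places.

0.0027

P(Supplier=S5) = 0.053 + 0.036 + 0.010 + 0.027 + 0.059 = 0.185.
P(Grade=B) = 0.054 + 0.020 + 0.016 + 0.054 + 0.036 = 0.180.
P(Supplier=S5, Grade=B) − P(Supplier=S5)P(Grade=B) = 0.036 − 0.185×0.180 = 0.0027.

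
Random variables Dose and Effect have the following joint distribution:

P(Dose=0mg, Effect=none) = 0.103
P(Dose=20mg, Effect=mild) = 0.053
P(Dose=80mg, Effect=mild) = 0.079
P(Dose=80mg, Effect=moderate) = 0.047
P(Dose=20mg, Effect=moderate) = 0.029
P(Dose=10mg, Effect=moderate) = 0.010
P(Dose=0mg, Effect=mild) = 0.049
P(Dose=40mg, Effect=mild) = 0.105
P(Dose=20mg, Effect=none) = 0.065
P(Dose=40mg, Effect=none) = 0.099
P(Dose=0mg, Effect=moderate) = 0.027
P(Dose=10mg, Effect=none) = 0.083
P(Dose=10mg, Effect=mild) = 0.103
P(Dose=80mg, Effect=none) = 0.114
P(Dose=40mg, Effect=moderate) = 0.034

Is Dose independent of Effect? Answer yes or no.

no

P(Dose=10mg) = 0.196 and P(Effect=mild) = 0.389, so their product is 0.07624, but P(Dose=10mg, Effect=mild) = 0.103. Since these differ, Dose and Effect are not independent.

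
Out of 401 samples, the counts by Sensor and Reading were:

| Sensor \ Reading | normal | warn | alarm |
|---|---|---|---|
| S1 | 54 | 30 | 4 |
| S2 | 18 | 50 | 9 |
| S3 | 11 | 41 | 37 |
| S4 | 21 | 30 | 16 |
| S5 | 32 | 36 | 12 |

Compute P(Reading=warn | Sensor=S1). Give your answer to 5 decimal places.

0.34091

Total with Sensor=S1: 54 + 30 + 4 = 88.
P(Reading=warn | Sensor=S1) = 30/88 = 0.34091.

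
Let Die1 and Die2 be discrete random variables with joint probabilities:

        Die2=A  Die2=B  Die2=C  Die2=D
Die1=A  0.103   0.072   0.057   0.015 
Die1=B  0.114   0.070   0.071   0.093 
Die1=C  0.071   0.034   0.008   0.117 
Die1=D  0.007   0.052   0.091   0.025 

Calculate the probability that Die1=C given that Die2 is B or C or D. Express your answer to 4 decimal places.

P(Die2=B) = 0.072 + 0.070 + 0.034 + 0.052 = 0.228.
P(Die2=C) = 0.057 + 0.071 + 0.008 + 0.091 = 0.227.
P(Die2=D) = 0.015 + 0.093 + 0.117 + 0.025 = 0.250.
P(Die2 ∈ {B, C, D}) = 0.228 + 0.227 + 0.250 = 0.705; P(Die1=C, Die2 ∈ {B, C, D}) = 0.034 + 0.008 + 0.117 = 0.159.
P(Die1=C | Die2 ∈ {B, C, D}) = 0.159/0.705 = 0.2255.

0.2255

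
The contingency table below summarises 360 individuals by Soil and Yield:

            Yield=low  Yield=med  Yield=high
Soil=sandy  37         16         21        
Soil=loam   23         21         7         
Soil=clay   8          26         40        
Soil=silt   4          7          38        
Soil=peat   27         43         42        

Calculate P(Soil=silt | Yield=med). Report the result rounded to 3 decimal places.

0.062

Total with Yield=med: 16 + 21 + 26 + 7 + 43 = 113.
P(Soil=silt | Yield=med) = 7/113 = 0.062.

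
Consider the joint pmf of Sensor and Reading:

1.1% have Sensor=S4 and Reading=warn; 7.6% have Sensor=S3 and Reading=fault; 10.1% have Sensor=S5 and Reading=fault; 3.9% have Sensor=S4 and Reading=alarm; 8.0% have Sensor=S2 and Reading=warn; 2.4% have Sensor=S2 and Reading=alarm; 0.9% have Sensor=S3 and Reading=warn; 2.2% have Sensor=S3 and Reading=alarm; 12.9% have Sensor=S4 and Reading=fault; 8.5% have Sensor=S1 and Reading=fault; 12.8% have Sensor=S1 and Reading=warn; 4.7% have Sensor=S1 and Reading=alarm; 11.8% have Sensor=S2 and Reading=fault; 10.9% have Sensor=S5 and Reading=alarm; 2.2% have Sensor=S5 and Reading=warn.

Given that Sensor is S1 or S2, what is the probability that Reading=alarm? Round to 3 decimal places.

P(Sensor=S1) = 0.128 + 0.047 + 0.085 = 0.260.
P(Sensor=S2) = 0.080 + 0.024 + 0.118 = 0.222.
P(Sensor ∈ {S1, S2}) = 0.260 + 0.222 = 0.482; P(Reading=alarm, Sensor ∈ {S1, S2}) = 0.047 + 0.024 = 0.071.
P(Reading=alarm | Sensor ∈ {S1, S2}) = 0.071/0.482 = 0.147.

0.147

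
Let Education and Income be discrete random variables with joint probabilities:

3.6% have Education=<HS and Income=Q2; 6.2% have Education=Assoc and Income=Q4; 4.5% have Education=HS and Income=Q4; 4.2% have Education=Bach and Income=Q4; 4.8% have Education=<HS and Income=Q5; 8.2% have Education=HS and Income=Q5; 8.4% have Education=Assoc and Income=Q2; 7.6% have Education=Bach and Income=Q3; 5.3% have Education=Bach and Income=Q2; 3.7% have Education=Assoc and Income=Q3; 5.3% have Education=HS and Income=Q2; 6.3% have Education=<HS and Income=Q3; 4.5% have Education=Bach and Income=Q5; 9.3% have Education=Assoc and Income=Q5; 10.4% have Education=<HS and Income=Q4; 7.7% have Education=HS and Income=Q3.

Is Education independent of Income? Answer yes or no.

P(Education=<HS) = 0.251 and P(Income=Q4) = 0.253, so their product is 0.06350, but P(Education=<HS, Income=Q4) = 0.104. Since these differ, Education and Income are not independent.

no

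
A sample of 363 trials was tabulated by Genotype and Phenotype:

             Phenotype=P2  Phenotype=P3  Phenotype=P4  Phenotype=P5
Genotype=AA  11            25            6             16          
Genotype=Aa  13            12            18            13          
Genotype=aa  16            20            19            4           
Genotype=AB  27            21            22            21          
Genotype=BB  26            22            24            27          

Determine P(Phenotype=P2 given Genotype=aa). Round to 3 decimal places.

Total with Genotype=aa: 16 + 20 + 19 + 4 = 59.
P(Phenotype=P2 | Genotype=aa) = 16/59 = 0.271.

0.271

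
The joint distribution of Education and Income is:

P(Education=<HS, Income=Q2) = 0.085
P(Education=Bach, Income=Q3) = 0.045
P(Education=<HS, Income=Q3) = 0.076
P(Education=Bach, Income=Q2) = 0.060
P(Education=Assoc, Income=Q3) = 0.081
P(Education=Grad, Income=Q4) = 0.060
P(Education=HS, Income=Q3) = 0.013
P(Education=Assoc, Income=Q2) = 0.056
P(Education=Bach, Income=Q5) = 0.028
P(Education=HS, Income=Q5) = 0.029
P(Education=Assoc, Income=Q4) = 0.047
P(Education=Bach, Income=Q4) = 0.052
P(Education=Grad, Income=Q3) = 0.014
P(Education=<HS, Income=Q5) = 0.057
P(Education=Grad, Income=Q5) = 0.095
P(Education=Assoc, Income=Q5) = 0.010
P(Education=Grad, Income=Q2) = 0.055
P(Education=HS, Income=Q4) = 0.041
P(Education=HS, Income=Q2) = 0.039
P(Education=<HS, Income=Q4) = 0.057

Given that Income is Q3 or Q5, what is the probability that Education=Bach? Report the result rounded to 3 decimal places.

P(Income=Q3) = 0.076 + 0.013 + 0.081 + 0.045 + 0.014 = 0.229.
P(Income=Q5) = 0.057 + 0.029 + 0.010 + 0.028 + 0.095 = 0.219.
P(Income ∈ {Q3, Q5}) = 0.229 + 0.219 = 0.448; P(Education=Bach, Income ∈ {Q3, Q5}) = 0.045 + 0.028 = 0.073.
P(Education=Bach | Income ∈ {Q3, Q5}) = 0.073/0.448 = 0.163.

0.163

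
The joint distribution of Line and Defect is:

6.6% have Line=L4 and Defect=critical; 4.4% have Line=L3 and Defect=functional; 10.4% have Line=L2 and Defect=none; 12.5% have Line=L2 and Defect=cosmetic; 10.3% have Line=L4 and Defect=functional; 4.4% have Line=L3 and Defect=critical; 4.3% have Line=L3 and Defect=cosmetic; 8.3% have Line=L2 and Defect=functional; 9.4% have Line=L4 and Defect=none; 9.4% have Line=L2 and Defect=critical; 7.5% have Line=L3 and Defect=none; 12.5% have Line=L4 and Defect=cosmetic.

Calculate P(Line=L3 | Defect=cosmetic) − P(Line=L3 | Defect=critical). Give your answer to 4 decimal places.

-0.0689

P(Defect=cosmetic) = 0.125 + 0.043 + 0.125 = 0.293; P(Line=L3 | Defect=cosmetic) = 0.043/0.293 = 0.14676.
P(Defect=critical) = 0.094 + 0.044 + 0.066 = 0.204; P(Line=L3 | Defect=critical) = 0.044/0.204 = 0.21569.
Difference = -0.0689.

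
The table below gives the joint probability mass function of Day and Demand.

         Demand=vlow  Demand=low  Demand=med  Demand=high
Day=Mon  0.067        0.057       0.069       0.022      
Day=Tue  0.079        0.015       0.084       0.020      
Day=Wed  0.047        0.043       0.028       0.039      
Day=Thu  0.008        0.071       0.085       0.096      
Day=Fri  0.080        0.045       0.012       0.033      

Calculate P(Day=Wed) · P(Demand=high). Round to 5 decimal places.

0.03297

P(Day=Wed) = 0.047 + 0.043 + 0.028 + 0.039 = 0.157.
P(Demand=high) = 0.022 + 0.020 + 0.039 + 0.096 + 0.033 = 0.210.
Product: 0.157 × 0.210 = 0.03297.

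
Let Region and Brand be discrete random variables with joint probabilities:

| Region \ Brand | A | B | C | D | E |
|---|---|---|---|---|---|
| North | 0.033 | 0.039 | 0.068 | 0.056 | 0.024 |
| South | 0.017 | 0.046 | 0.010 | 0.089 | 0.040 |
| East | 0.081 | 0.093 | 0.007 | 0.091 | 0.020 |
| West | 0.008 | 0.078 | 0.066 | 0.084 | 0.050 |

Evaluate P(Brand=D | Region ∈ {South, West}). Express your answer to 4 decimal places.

P(Region=South) = 0.017 + 0.046 + 0.010 + 0.089 + 0.040 = 0.202.
P(Region=West) = 0.008 + 0.078 + 0.066 + 0.084 + 0.050 = 0.286.
P(Region ∈ {South, West}) = 0.202 + 0.286 = 0.488; P(Brand=D, Region ∈ {South, West}) = 0.089 + 0.084 = 0.173.
P(Brand=D | Region ∈ {South, West}) = 0.173/0.488 = 0.3545.

0.3545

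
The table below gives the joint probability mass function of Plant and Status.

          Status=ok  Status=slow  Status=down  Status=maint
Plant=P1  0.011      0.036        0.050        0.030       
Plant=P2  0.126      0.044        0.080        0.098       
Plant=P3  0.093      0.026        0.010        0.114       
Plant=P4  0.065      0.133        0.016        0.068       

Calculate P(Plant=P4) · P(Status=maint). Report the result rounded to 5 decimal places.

P(Plant=P4) = 0.065 + 0.133 + 0.016 + 0.068 = 0.282.
P(Status=maint) = 0.030 + 0.098 + 0.114 + 0.068 = 0.310.
Product: 0.282 × 0.310 = 0.08742.

0.08742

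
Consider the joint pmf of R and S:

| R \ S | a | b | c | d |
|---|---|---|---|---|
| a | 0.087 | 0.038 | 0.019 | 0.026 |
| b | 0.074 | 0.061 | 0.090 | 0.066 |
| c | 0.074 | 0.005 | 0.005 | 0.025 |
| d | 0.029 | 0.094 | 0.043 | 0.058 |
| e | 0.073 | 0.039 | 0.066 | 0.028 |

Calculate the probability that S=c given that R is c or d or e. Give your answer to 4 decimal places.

P(R=c) = 0.074 + 0.005 + 0.005 + 0.025 = 0.109.
P(R=d) = 0.029 + 0.094 + 0.043 + 0.058 = 0.224.
P(R=e) = 0.073 + 0.039 + 0.066 + 0.028 = 0.206.
P(R ∈ {c, d, e}) = 0.109 + 0.224 + 0.206 = 0.539; P(S=c, R ∈ {c, d, e}) = 0.005 + 0.043 + 0.066 = 0.114.
P(S=c | R ∈ {c, d, e}) = 0.114/0.539 = 0.2115.

0.2115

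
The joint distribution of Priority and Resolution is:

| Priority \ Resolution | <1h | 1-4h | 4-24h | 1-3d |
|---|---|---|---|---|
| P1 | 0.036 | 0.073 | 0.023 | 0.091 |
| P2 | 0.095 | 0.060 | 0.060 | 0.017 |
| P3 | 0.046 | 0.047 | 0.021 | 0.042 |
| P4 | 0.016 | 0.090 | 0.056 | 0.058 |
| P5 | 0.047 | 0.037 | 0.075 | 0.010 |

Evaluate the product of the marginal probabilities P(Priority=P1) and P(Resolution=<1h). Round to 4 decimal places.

0.0535

P(Priority=P1) = 0.036 + 0.073 + 0.023 + 0.091 = 0.223.
P(Resolution=<1h) = 0.036 + 0.095 + 0.046 + 0.016 + 0.047 = 0.240.
Product: 0.223 × 0.240 = 0.0535.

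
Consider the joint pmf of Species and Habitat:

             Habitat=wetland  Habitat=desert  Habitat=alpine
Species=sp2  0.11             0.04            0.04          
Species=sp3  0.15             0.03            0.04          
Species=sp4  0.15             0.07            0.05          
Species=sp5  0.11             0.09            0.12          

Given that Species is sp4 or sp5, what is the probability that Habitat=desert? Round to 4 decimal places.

P(Species=sp4) = 0.15 + 0.07 + 0.05 = 0.27.
P(Species=sp5) = 0.11 + 0.09 + 0.12 = 0.32.
P(Species ∈ {sp4, sp5}) = 0.27 + 0.32 = 0.59; P(Habitat=desert, Species ∈ {sp4, sp5}) = 0.07 + 0.09 = 0.16.
P(Habitat=desert | Species ∈ {sp4, sp5}) = 0.16/0.59 = 0.2712.

0.2712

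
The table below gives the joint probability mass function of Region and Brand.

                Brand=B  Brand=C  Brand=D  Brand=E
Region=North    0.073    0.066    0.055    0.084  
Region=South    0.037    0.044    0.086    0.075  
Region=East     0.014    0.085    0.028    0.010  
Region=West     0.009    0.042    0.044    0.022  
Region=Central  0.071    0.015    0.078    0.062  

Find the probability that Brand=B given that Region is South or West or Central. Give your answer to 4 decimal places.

0.2000

P(Region=South) = 0.037 + 0.044 + 0.086 + 0.075 = 0.242.
P(Region=West) = 0.009 + 0.042 + 0.044 + 0.022 = 0.117.
P(Region=Central) = 0.071 + 0.015 + 0.078 + 0.062 = 0.226.
P(Region ∈ {South, West, Central}) = 0.242 + 0.117 + 0.226 = 0.585; P(Brand=B, Region ∈ {South, West, Central}) = 0.037 + 0.009 + 0.071 = 0.117.
P(Brand=B | Region ∈ {South, West, Central}) = 0.117/0.585 = 0.2000.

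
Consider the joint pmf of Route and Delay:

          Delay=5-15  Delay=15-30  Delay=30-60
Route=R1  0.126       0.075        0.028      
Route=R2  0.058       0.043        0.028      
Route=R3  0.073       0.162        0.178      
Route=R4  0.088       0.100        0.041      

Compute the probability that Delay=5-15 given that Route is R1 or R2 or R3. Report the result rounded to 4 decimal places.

P(Route=R1) = 0.126 + 0.075 + 0.028 = 0.229.
P(Route=R2) = 0.058 + 0.043 + 0.028 = 0.129.
P(Route=R3) = 0.073 + 0.162 + 0.178 = 0.413.
P(Route ∈ {R1, R2, R3}) = 0.229 + 0.129 + 0.413 = 0.771; P(Delay=5-15, Route ∈ {R1, R2, R3}) = 0.126 + 0.058 + 0.073 = 0.257.
P(Delay=5-15 | Route ∈ {R1, R2, R3}) = 0.257/0.771 = 0.3333.

0.3333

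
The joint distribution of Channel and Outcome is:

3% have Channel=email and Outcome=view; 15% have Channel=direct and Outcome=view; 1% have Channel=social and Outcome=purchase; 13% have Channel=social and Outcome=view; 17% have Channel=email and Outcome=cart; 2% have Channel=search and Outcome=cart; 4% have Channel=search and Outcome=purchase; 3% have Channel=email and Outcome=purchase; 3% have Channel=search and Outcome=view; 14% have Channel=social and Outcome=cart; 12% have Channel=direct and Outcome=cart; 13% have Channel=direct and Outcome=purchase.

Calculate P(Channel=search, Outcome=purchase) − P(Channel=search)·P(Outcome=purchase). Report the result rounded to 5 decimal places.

0.02110

P(Channel=search) = 0.03 + 0.02 + 0.04 = 0.09.
P(Outcome=purchase) = 0.03 + 0.04 + 0.01 + 0.13 = 0.21.
P(Channel=search, Outcome=purchase) − P(Channel=search)P(Outcome=purchase) = 0.04 − 0.09×0.21 = 0.02110.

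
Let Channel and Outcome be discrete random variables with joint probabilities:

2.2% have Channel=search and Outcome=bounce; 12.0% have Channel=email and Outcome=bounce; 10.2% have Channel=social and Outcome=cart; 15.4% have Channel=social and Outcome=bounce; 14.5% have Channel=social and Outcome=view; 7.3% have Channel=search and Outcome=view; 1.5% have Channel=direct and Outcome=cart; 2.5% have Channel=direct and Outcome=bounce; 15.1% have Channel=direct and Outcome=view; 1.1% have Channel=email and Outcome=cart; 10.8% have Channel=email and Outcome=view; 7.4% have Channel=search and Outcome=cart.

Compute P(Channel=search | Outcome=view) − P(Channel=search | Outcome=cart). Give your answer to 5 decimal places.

-0.21330

P(Outcome=view) = 0.108 + 0.073 + 0.145 + 0.151 = 0.477; P(Channel=search | Outcome=view) = 0.073/0.477 = 0.153040.
P(Outcome=cart) = 0.011 + 0.074 + 0.102 + 0.015 = 0.202; P(Channel=search | Outcome=cart) = 0.074/0.202 = 0.366337.
Difference = -0.21330.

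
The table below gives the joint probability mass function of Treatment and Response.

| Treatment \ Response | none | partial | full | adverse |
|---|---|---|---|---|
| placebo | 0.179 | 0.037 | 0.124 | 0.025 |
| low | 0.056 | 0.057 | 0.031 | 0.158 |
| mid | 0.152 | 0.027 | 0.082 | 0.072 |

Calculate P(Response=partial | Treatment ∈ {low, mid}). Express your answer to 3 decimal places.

P(Treatment=low) = 0.056 + 0.057 + 0.031 + 0.158 = 0.302.
P(Treatment=mid) = 0.152 + 0.027 + 0.082 + 0.072 = 0.333.
P(Treatment ∈ {low, mid}) = 0.302 + 0.333 = 0.635; P(Response=partial, Treatment ∈ {low, mid}) = 0.057 + 0.027 = 0.084.
P(Response=partial | Treatment ∈ {low, mid}) = 0.084/0.635 = 0.132.

0.132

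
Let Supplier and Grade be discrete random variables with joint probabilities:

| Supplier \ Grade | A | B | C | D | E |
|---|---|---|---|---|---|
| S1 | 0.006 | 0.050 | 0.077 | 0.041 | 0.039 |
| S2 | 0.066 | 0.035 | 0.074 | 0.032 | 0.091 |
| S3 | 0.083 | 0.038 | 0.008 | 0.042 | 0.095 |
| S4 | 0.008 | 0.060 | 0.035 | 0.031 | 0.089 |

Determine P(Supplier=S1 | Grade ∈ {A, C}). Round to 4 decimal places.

0.2325

P(Grade=A) = 0.006 + 0.066 + 0.083 + 0.008 = 0.163.
P(Grade=C) = 0.077 + 0.074 + 0.008 + 0.035 = 0.194.
P(Grade ∈ {A, C}) = 0.163 + 0.194 = 0.357; P(Supplier=S1, Grade ∈ {A, C}) = 0.006 + 0.077 = 0.083.
P(Supplier=S1 | Grade ∈ {A, C}) = 0.083/0.357 = 0.2325.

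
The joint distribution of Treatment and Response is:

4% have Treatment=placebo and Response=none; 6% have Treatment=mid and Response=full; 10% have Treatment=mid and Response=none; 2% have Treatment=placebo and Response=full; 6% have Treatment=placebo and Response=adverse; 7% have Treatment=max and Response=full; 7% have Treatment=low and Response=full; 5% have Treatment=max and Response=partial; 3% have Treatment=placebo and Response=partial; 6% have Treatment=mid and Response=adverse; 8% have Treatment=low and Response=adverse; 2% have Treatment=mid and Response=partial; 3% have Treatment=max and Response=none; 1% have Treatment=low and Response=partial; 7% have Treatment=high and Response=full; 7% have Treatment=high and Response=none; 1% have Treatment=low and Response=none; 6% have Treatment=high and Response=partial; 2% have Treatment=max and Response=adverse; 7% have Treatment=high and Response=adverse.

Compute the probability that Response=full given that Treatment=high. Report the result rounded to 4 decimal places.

P(Treatment=high) = 0.07 + 0.06 + 0.07 + 0.07 = 0.27.
P(Response=full | Treatment=high) = 0.07/0.27 = 0.2593.

0.2593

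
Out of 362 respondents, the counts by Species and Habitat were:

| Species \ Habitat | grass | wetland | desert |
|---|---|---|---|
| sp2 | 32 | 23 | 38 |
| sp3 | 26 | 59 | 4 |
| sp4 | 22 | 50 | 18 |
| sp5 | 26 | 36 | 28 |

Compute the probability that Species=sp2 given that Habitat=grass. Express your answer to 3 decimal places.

0.302

Total with Habitat=grass: 32 + 26 + 22 + 26 = 106.
P(Species=sp2 | Habitat=grass) = 32/106 = 0.302.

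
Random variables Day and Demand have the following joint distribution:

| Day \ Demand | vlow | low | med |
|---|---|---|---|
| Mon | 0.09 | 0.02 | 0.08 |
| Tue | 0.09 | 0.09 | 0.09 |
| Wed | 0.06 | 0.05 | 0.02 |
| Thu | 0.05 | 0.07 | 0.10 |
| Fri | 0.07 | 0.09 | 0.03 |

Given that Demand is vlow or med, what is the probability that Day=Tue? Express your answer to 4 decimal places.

0.2647

P(Demand=vlow) = 0.09 + 0.09 + 0.06 + 0.05 + 0.07 = 0.36.
P(Demand=med) = 0.08 + 0.09 + 0.02 + 0.10 + 0.03 = 0.32.
P(Demand ∈ {vlow, med}) = 0.36 + 0.32 = 0.68; P(Day=Tue, Demand ∈ {vlow, med}) = 0.09 + 0.09 = 0.18.
P(Day=Tue | Demand ∈ {vlow, med}) = 0.18/0.68 = 0.2647.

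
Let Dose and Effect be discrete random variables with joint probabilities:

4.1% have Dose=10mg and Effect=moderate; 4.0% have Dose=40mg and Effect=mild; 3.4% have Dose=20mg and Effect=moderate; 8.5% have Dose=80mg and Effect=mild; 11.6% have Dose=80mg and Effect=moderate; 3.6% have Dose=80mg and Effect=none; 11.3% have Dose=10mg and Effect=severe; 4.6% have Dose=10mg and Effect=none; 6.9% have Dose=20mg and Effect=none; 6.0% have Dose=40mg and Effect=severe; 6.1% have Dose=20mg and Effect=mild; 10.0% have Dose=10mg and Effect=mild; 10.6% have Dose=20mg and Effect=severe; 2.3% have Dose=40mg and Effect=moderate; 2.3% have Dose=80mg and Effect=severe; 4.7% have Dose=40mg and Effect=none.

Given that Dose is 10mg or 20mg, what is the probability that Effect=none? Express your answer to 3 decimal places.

P(Dose=10mg) = 0.046 + 0.100 + 0.041 + 0.113 = 0.300.
P(Dose=20mg) = 0.069 + 0.061 + 0.034 + 0.106 = 0.270.
P(Dose ∈ {10mg, 20mg}) = 0.300 + 0.270 = 0.570; P(Effect=none, Dose ∈ {10mg, 20mg}) = 0.046 + 0.069 = 0.115.
P(Effect=none | Dose ∈ {10mg, 20mg}) = 0.115/0.570 = 0.202.

0.202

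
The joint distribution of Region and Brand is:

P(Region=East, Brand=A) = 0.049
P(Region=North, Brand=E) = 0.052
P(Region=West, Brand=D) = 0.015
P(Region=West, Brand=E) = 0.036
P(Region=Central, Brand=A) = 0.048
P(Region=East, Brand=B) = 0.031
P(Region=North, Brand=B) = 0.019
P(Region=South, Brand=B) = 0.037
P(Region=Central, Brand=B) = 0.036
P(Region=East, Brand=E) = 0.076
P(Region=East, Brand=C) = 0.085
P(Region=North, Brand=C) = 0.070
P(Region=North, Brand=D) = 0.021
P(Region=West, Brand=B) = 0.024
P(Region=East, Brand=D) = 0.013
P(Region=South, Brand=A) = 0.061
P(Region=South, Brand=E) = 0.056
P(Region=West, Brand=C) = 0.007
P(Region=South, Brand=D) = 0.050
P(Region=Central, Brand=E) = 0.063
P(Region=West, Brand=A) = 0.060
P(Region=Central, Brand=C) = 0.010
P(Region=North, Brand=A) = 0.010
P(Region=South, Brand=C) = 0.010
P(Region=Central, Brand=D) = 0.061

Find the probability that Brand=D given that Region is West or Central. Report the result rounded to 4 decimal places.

P(Region=West) = 0.060 + 0.024 + 0.007 + 0.015 + 0.036 = 0.142.
P(Region=Central) = 0.048 + 0.036 + 0.010 + 0.061 + 0.063 = 0.218.
P(Region ∈ {West, Central}) = 0.142 + 0.218 = 0.360; P(Brand=D, Region ∈ {West, Central}) = 0.015 + 0.061 = 0.076.
P(Brand=D | Region ∈ {West, Central}) = 0.076/0.360 = 0.2111.

0.2111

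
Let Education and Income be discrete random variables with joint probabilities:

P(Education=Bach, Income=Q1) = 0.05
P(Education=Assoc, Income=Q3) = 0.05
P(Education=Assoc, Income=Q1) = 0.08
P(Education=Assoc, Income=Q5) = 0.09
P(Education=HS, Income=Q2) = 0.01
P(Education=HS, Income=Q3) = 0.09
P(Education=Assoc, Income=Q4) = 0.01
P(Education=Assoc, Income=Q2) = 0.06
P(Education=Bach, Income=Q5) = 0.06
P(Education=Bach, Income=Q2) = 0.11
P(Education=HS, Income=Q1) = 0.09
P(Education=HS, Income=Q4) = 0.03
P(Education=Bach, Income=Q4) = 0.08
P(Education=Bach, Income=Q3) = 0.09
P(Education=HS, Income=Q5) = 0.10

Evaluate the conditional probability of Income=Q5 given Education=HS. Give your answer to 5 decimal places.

0.31250

P(Education=HS) = 0.09 + 0.01 + 0.09 + 0.03 + 0.10 = 0.32.
P(Income=Q5 | Education=HS) = 0.10/0.32 = 0.31250.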